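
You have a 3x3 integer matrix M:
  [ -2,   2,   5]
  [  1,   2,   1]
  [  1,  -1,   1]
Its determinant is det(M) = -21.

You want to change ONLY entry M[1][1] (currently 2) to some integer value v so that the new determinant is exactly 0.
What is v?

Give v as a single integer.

det is linear in entry M[1][1]: det = old_det + (v - 2) * C_11
Cofactor C_11 = -7
Want det = 0: -21 + (v - 2) * -7 = 0
  (v - 2) = 21 / -7 = -3
  v = 2 + (-3) = -1

Answer: -1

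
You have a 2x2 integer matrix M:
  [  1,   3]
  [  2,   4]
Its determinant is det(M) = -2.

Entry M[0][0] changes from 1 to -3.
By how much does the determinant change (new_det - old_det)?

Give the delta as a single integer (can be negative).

Cofactor C_00 = 4
Entry delta = -3 - 1 = -4
Det delta = entry_delta * cofactor = -4 * 4 = -16

Answer: -16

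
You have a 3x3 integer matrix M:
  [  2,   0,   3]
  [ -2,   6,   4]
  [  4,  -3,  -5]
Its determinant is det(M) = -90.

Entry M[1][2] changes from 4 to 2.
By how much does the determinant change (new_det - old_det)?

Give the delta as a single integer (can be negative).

Answer: -12

Derivation:
Cofactor C_12 = 6
Entry delta = 2 - 4 = -2
Det delta = entry_delta * cofactor = -2 * 6 = -12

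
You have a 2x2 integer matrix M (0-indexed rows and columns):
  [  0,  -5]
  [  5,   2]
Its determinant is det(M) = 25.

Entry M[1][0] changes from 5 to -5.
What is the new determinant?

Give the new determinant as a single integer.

Answer: -25

Derivation:
det is linear in row 1: changing M[1][0] by delta changes det by delta * cofactor(1,0).
Cofactor C_10 = (-1)^(1+0) * minor(1,0) = 5
Entry delta = -5 - 5 = -10
Det delta = -10 * 5 = -50
New det = 25 + -50 = -25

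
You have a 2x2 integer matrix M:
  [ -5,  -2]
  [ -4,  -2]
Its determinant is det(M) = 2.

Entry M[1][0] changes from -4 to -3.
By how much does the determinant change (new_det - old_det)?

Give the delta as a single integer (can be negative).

Cofactor C_10 = 2
Entry delta = -3 - -4 = 1
Det delta = entry_delta * cofactor = 1 * 2 = 2

Answer: 2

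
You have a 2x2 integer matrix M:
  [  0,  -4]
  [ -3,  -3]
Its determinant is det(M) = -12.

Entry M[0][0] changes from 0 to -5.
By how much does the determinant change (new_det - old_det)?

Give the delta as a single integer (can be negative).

Answer: 15

Derivation:
Cofactor C_00 = -3
Entry delta = -5 - 0 = -5
Det delta = entry_delta * cofactor = -5 * -3 = 15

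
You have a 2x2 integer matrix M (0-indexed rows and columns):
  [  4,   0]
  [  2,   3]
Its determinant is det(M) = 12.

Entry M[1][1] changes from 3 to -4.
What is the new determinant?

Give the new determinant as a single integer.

Answer: -16

Derivation:
det is linear in row 1: changing M[1][1] by delta changes det by delta * cofactor(1,1).
Cofactor C_11 = (-1)^(1+1) * minor(1,1) = 4
Entry delta = -4 - 3 = -7
Det delta = -7 * 4 = -28
New det = 12 + -28 = -16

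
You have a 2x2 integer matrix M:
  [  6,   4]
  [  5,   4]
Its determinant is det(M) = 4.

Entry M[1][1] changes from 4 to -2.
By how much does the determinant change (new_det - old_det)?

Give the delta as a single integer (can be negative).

Answer: -36

Derivation:
Cofactor C_11 = 6
Entry delta = -2 - 4 = -6
Det delta = entry_delta * cofactor = -6 * 6 = -36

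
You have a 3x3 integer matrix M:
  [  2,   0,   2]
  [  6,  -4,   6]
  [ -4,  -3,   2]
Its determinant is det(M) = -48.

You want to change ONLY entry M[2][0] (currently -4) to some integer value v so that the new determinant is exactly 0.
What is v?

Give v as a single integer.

Answer: 2

Derivation:
det is linear in entry M[2][0]: det = old_det + (v - -4) * C_20
Cofactor C_20 = 8
Want det = 0: -48 + (v - -4) * 8 = 0
  (v - -4) = 48 / 8 = 6
  v = -4 + (6) = 2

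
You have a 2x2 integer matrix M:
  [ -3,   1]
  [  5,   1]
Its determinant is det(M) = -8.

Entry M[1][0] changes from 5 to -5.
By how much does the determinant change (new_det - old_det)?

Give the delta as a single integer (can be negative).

Answer: 10

Derivation:
Cofactor C_10 = -1
Entry delta = -5 - 5 = -10
Det delta = entry_delta * cofactor = -10 * -1 = 10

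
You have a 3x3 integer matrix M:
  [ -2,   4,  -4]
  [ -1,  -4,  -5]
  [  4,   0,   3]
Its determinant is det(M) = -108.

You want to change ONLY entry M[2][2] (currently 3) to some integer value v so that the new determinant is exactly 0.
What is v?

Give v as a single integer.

det is linear in entry M[2][2]: det = old_det + (v - 3) * C_22
Cofactor C_22 = 12
Want det = 0: -108 + (v - 3) * 12 = 0
  (v - 3) = 108 / 12 = 9
  v = 3 + (9) = 12

Answer: 12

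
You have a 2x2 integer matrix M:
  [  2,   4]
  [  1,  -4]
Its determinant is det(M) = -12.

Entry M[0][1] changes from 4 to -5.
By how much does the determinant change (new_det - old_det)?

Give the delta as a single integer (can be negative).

Cofactor C_01 = -1
Entry delta = -5 - 4 = -9
Det delta = entry_delta * cofactor = -9 * -1 = 9

Answer: 9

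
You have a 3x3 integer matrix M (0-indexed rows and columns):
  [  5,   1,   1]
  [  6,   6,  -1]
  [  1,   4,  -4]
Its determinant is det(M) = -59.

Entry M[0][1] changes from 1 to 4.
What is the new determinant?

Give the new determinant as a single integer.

det is linear in row 0: changing M[0][1] by delta changes det by delta * cofactor(0,1).
Cofactor C_01 = (-1)^(0+1) * minor(0,1) = 23
Entry delta = 4 - 1 = 3
Det delta = 3 * 23 = 69
New det = -59 + 69 = 10

Answer: 10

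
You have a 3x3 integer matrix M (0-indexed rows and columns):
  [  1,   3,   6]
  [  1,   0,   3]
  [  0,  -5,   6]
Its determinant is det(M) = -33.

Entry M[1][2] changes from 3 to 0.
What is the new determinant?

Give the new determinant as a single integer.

Answer: -48

Derivation:
det is linear in row 1: changing M[1][2] by delta changes det by delta * cofactor(1,2).
Cofactor C_12 = (-1)^(1+2) * minor(1,2) = 5
Entry delta = 0 - 3 = -3
Det delta = -3 * 5 = -15
New det = -33 + -15 = -48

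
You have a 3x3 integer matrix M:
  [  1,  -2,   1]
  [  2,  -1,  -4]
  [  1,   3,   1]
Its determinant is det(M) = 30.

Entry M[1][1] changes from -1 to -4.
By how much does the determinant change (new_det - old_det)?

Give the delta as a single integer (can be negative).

Answer: 0

Derivation:
Cofactor C_11 = 0
Entry delta = -4 - -1 = -3
Det delta = entry_delta * cofactor = -3 * 0 = 0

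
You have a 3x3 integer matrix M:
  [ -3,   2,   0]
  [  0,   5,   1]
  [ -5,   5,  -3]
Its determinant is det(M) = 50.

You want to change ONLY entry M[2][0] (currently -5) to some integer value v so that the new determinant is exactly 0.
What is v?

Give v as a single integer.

det is linear in entry M[2][0]: det = old_det + (v - -5) * C_20
Cofactor C_20 = 2
Want det = 0: 50 + (v - -5) * 2 = 0
  (v - -5) = -50 / 2 = -25
  v = -5 + (-25) = -30

Answer: -30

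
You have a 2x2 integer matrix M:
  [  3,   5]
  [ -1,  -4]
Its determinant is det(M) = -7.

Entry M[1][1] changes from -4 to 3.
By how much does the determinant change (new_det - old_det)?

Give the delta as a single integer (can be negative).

Answer: 21

Derivation:
Cofactor C_11 = 3
Entry delta = 3 - -4 = 7
Det delta = entry_delta * cofactor = 7 * 3 = 21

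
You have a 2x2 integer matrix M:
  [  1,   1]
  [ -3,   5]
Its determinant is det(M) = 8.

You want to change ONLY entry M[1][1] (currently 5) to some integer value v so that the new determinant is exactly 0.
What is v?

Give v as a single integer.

Answer: -3

Derivation:
det is linear in entry M[1][1]: det = old_det + (v - 5) * C_11
Cofactor C_11 = 1
Want det = 0: 8 + (v - 5) * 1 = 0
  (v - 5) = -8 / 1 = -8
  v = 5 + (-8) = -3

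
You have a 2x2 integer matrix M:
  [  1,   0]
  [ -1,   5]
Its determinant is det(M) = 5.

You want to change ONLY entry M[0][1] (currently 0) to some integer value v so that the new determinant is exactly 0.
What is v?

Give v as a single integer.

det is linear in entry M[0][1]: det = old_det + (v - 0) * C_01
Cofactor C_01 = 1
Want det = 0: 5 + (v - 0) * 1 = 0
  (v - 0) = -5 / 1 = -5
  v = 0 + (-5) = -5

Answer: -5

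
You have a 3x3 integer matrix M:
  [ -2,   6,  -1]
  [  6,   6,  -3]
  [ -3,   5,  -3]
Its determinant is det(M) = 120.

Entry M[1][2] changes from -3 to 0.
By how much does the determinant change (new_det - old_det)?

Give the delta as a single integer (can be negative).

Cofactor C_12 = -8
Entry delta = 0 - -3 = 3
Det delta = entry_delta * cofactor = 3 * -8 = -24

Answer: -24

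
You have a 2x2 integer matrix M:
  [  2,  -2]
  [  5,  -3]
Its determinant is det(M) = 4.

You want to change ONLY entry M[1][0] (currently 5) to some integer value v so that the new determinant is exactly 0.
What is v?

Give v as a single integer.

det is linear in entry M[1][0]: det = old_det + (v - 5) * C_10
Cofactor C_10 = 2
Want det = 0: 4 + (v - 5) * 2 = 0
  (v - 5) = -4 / 2 = -2
  v = 5 + (-2) = 3

Answer: 3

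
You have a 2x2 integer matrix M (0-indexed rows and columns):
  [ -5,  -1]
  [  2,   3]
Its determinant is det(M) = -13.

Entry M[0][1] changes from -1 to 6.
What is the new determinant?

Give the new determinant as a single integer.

Answer: -27

Derivation:
det is linear in row 0: changing M[0][1] by delta changes det by delta * cofactor(0,1).
Cofactor C_01 = (-1)^(0+1) * minor(0,1) = -2
Entry delta = 6 - -1 = 7
Det delta = 7 * -2 = -14
New det = -13 + -14 = -27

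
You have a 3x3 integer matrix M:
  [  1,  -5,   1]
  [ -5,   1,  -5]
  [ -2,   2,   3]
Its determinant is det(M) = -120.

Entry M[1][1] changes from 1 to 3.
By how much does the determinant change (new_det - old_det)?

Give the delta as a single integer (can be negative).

Cofactor C_11 = 5
Entry delta = 3 - 1 = 2
Det delta = entry_delta * cofactor = 2 * 5 = 10

Answer: 10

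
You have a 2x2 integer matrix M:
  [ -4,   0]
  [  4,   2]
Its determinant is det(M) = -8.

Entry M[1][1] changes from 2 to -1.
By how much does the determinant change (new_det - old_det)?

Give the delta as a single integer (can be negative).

Answer: 12

Derivation:
Cofactor C_11 = -4
Entry delta = -1 - 2 = -3
Det delta = entry_delta * cofactor = -3 * -4 = 12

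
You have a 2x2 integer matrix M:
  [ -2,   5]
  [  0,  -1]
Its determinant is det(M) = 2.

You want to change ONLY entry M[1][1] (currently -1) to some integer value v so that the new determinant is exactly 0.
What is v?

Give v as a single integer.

det is linear in entry M[1][1]: det = old_det + (v - -1) * C_11
Cofactor C_11 = -2
Want det = 0: 2 + (v - -1) * -2 = 0
  (v - -1) = -2 / -2 = 1
  v = -1 + (1) = 0

Answer: 0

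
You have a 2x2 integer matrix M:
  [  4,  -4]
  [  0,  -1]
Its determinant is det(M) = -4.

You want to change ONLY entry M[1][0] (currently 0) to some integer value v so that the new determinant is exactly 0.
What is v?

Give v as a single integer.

Answer: 1

Derivation:
det is linear in entry M[1][0]: det = old_det + (v - 0) * C_10
Cofactor C_10 = 4
Want det = 0: -4 + (v - 0) * 4 = 0
  (v - 0) = 4 / 4 = 1
  v = 0 + (1) = 1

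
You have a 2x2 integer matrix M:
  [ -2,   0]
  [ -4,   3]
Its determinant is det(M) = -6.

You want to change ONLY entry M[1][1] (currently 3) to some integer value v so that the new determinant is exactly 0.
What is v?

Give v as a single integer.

Answer: 0

Derivation:
det is linear in entry M[1][1]: det = old_det + (v - 3) * C_11
Cofactor C_11 = -2
Want det = 0: -6 + (v - 3) * -2 = 0
  (v - 3) = 6 / -2 = -3
  v = 3 + (-3) = 0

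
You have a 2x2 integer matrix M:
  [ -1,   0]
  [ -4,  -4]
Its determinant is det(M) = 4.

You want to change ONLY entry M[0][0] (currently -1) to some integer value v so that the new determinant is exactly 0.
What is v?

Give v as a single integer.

det is linear in entry M[0][0]: det = old_det + (v - -1) * C_00
Cofactor C_00 = -4
Want det = 0: 4 + (v - -1) * -4 = 0
  (v - -1) = -4 / -4 = 1
  v = -1 + (1) = 0

Answer: 0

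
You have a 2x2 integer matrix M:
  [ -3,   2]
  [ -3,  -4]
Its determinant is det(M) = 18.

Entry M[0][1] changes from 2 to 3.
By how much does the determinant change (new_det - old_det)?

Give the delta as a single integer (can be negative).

Cofactor C_01 = 3
Entry delta = 3 - 2 = 1
Det delta = entry_delta * cofactor = 1 * 3 = 3

Answer: 3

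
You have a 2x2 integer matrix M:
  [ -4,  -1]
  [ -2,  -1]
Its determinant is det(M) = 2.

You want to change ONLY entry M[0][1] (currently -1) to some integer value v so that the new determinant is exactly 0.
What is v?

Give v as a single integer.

det is linear in entry M[0][1]: det = old_det + (v - -1) * C_01
Cofactor C_01 = 2
Want det = 0: 2 + (v - -1) * 2 = 0
  (v - -1) = -2 / 2 = -1
  v = -1 + (-1) = -2

Answer: -2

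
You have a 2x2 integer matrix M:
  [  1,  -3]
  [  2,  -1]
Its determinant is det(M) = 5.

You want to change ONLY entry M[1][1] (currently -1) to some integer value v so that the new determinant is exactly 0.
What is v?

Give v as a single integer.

det is linear in entry M[1][1]: det = old_det + (v - -1) * C_11
Cofactor C_11 = 1
Want det = 0: 5 + (v - -1) * 1 = 0
  (v - -1) = -5 / 1 = -5
  v = -1 + (-5) = -6

Answer: -6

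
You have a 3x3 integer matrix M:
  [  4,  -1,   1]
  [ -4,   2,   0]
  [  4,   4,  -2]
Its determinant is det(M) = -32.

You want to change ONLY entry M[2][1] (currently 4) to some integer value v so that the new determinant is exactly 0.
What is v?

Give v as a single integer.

Answer: -4

Derivation:
det is linear in entry M[2][1]: det = old_det + (v - 4) * C_21
Cofactor C_21 = -4
Want det = 0: -32 + (v - 4) * -4 = 0
  (v - 4) = 32 / -4 = -8
  v = 4 + (-8) = -4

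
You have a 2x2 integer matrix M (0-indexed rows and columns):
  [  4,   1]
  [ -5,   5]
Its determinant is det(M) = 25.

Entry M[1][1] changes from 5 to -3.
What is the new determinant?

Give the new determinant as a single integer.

Answer: -7

Derivation:
det is linear in row 1: changing M[1][1] by delta changes det by delta * cofactor(1,1).
Cofactor C_11 = (-1)^(1+1) * minor(1,1) = 4
Entry delta = -3 - 5 = -8
Det delta = -8 * 4 = -32
New det = 25 + -32 = -7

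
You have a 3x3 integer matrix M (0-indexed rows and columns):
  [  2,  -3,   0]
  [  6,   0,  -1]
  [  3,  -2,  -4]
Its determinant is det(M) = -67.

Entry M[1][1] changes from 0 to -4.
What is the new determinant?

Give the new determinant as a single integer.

det is linear in row 1: changing M[1][1] by delta changes det by delta * cofactor(1,1).
Cofactor C_11 = (-1)^(1+1) * minor(1,1) = -8
Entry delta = -4 - 0 = -4
Det delta = -4 * -8 = 32
New det = -67 + 32 = -35

Answer: -35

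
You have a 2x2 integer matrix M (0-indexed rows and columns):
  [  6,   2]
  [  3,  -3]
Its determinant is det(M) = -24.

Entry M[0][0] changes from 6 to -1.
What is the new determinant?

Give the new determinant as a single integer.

det is linear in row 0: changing M[0][0] by delta changes det by delta * cofactor(0,0).
Cofactor C_00 = (-1)^(0+0) * minor(0,0) = -3
Entry delta = -1 - 6 = -7
Det delta = -7 * -3 = 21
New det = -24 + 21 = -3

Answer: -3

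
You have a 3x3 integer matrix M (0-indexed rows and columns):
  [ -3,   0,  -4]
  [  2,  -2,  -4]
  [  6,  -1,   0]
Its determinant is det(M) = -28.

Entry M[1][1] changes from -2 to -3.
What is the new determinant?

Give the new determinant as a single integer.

det is linear in row 1: changing M[1][1] by delta changes det by delta * cofactor(1,1).
Cofactor C_11 = (-1)^(1+1) * minor(1,1) = 24
Entry delta = -3 - -2 = -1
Det delta = -1 * 24 = -24
New det = -28 + -24 = -52

Answer: -52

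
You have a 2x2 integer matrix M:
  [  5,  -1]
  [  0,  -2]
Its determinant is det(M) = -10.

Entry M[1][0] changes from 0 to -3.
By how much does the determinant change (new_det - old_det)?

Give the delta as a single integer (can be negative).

Answer: -3

Derivation:
Cofactor C_10 = 1
Entry delta = -3 - 0 = -3
Det delta = entry_delta * cofactor = -3 * 1 = -3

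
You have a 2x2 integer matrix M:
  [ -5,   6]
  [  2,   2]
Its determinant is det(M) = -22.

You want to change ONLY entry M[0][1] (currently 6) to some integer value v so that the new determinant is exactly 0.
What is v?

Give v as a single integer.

Answer: -5

Derivation:
det is linear in entry M[0][1]: det = old_det + (v - 6) * C_01
Cofactor C_01 = -2
Want det = 0: -22 + (v - 6) * -2 = 0
  (v - 6) = 22 / -2 = -11
  v = 6 + (-11) = -5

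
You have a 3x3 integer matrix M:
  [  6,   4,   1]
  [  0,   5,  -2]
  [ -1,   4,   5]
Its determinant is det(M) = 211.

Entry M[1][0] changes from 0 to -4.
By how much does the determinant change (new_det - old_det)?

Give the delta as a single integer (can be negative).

Answer: 64

Derivation:
Cofactor C_10 = -16
Entry delta = -4 - 0 = -4
Det delta = entry_delta * cofactor = -4 * -16 = 64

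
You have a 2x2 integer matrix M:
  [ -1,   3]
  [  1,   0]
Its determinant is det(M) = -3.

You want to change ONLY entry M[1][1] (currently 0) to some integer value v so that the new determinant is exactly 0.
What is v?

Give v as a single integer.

det is linear in entry M[1][1]: det = old_det + (v - 0) * C_11
Cofactor C_11 = -1
Want det = 0: -3 + (v - 0) * -1 = 0
  (v - 0) = 3 / -1 = -3
  v = 0 + (-3) = -3

Answer: -3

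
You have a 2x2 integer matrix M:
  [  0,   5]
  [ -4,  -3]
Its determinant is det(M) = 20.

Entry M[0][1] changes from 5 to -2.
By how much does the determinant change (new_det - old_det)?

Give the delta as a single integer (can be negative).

Cofactor C_01 = 4
Entry delta = -2 - 5 = -7
Det delta = entry_delta * cofactor = -7 * 4 = -28

Answer: -28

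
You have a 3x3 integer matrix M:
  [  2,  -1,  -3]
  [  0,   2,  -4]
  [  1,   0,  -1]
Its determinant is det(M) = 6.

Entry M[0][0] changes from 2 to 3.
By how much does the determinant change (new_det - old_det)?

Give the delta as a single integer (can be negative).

Answer: -2

Derivation:
Cofactor C_00 = -2
Entry delta = 3 - 2 = 1
Det delta = entry_delta * cofactor = 1 * -2 = -2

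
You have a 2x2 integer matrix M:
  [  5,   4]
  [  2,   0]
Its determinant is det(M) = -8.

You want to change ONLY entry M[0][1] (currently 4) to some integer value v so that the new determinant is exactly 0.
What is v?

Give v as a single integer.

Answer: 0

Derivation:
det is linear in entry M[0][1]: det = old_det + (v - 4) * C_01
Cofactor C_01 = -2
Want det = 0: -8 + (v - 4) * -2 = 0
  (v - 4) = 8 / -2 = -4
  v = 4 + (-4) = 0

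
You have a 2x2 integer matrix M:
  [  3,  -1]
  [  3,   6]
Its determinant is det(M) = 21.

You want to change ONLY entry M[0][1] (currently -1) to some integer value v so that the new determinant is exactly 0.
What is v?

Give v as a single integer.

det is linear in entry M[0][1]: det = old_det + (v - -1) * C_01
Cofactor C_01 = -3
Want det = 0: 21 + (v - -1) * -3 = 0
  (v - -1) = -21 / -3 = 7
  v = -1 + (7) = 6

Answer: 6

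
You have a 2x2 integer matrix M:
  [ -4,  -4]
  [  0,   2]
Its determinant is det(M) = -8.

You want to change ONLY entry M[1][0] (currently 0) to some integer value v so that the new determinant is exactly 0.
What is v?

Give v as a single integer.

det is linear in entry M[1][0]: det = old_det + (v - 0) * C_10
Cofactor C_10 = 4
Want det = 0: -8 + (v - 0) * 4 = 0
  (v - 0) = 8 / 4 = 2
  v = 0 + (2) = 2

Answer: 2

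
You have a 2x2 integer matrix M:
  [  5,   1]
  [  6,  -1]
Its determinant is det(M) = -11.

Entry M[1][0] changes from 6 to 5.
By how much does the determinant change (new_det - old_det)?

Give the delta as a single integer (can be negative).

Cofactor C_10 = -1
Entry delta = 5 - 6 = -1
Det delta = entry_delta * cofactor = -1 * -1 = 1

Answer: 1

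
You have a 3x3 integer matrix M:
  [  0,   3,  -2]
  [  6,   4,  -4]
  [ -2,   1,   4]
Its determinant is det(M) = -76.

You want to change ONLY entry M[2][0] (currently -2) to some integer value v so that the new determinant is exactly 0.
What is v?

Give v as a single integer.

det is linear in entry M[2][0]: det = old_det + (v - -2) * C_20
Cofactor C_20 = -4
Want det = 0: -76 + (v - -2) * -4 = 0
  (v - -2) = 76 / -4 = -19
  v = -2 + (-19) = -21

Answer: -21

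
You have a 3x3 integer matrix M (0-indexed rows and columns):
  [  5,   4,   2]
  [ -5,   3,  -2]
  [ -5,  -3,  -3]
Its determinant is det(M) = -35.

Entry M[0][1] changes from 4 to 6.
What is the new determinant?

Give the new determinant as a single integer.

det is linear in row 0: changing M[0][1] by delta changes det by delta * cofactor(0,1).
Cofactor C_01 = (-1)^(0+1) * minor(0,1) = -5
Entry delta = 6 - 4 = 2
Det delta = 2 * -5 = -10
New det = -35 + -10 = -45

Answer: -45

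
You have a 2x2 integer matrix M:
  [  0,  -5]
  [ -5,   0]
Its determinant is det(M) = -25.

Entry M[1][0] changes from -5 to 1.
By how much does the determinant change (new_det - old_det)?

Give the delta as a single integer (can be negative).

Cofactor C_10 = 5
Entry delta = 1 - -5 = 6
Det delta = entry_delta * cofactor = 6 * 5 = 30

Answer: 30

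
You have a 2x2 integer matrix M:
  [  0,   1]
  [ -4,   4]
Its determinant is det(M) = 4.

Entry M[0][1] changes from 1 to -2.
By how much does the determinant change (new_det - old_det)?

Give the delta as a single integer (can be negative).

Answer: -12

Derivation:
Cofactor C_01 = 4
Entry delta = -2 - 1 = -3
Det delta = entry_delta * cofactor = -3 * 4 = -12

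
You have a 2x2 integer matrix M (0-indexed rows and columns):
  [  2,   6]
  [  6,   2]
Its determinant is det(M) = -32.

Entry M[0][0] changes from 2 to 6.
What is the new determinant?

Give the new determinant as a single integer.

Answer: -24

Derivation:
det is linear in row 0: changing M[0][0] by delta changes det by delta * cofactor(0,0).
Cofactor C_00 = (-1)^(0+0) * minor(0,0) = 2
Entry delta = 6 - 2 = 4
Det delta = 4 * 2 = 8
New det = -32 + 8 = -24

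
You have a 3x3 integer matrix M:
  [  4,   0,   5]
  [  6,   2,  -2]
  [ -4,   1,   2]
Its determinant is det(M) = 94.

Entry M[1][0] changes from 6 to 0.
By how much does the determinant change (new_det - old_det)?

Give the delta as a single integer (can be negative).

Cofactor C_10 = 5
Entry delta = 0 - 6 = -6
Det delta = entry_delta * cofactor = -6 * 5 = -30

Answer: -30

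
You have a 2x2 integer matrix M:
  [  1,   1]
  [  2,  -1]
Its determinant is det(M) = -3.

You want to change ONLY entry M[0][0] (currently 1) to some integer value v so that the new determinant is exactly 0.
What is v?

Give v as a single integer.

Answer: -2

Derivation:
det is linear in entry M[0][0]: det = old_det + (v - 1) * C_00
Cofactor C_00 = -1
Want det = 0: -3 + (v - 1) * -1 = 0
  (v - 1) = 3 / -1 = -3
  v = 1 + (-3) = -2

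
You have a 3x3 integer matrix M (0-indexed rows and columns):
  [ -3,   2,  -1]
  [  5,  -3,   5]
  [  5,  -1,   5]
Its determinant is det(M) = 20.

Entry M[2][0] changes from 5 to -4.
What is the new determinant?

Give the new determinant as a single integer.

Answer: -43

Derivation:
det is linear in row 2: changing M[2][0] by delta changes det by delta * cofactor(2,0).
Cofactor C_20 = (-1)^(2+0) * minor(2,0) = 7
Entry delta = -4 - 5 = -9
Det delta = -9 * 7 = -63
New det = 20 + -63 = -43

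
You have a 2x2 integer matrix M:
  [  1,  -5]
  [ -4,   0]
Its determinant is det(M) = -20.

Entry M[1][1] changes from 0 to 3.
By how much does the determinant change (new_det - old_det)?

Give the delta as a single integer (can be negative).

Cofactor C_11 = 1
Entry delta = 3 - 0 = 3
Det delta = entry_delta * cofactor = 3 * 1 = 3

Answer: 3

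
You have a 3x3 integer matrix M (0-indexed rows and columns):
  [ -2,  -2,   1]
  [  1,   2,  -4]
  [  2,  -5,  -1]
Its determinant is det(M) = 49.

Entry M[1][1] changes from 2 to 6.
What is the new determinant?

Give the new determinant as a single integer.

Answer: 49

Derivation:
det is linear in row 1: changing M[1][1] by delta changes det by delta * cofactor(1,1).
Cofactor C_11 = (-1)^(1+1) * minor(1,1) = 0
Entry delta = 6 - 2 = 4
Det delta = 4 * 0 = 0
New det = 49 + 0 = 49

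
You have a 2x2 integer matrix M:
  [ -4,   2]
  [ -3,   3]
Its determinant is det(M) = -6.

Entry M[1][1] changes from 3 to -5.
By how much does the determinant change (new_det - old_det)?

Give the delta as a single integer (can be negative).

Answer: 32

Derivation:
Cofactor C_11 = -4
Entry delta = -5 - 3 = -8
Det delta = entry_delta * cofactor = -8 * -4 = 32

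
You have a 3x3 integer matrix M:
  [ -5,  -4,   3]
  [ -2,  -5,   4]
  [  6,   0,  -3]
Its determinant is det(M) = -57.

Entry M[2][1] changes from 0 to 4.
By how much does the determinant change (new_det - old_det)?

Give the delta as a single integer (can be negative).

Cofactor C_21 = 14
Entry delta = 4 - 0 = 4
Det delta = entry_delta * cofactor = 4 * 14 = 56

Answer: 56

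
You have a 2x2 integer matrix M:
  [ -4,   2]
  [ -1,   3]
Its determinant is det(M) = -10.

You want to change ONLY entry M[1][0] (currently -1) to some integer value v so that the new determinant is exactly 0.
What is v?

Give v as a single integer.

det is linear in entry M[1][0]: det = old_det + (v - -1) * C_10
Cofactor C_10 = -2
Want det = 0: -10 + (v - -1) * -2 = 0
  (v - -1) = 10 / -2 = -5
  v = -1 + (-5) = -6

Answer: -6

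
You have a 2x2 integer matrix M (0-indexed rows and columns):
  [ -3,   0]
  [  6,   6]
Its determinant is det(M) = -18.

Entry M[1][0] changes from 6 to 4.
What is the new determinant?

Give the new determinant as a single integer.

Answer: -18

Derivation:
det is linear in row 1: changing M[1][0] by delta changes det by delta * cofactor(1,0).
Cofactor C_10 = (-1)^(1+0) * minor(1,0) = 0
Entry delta = 4 - 6 = -2
Det delta = -2 * 0 = 0
New det = -18 + 0 = -18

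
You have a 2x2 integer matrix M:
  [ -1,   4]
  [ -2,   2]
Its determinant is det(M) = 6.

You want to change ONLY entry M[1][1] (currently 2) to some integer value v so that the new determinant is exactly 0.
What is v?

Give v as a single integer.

det is linear in entry M[1][1]: det = old_det + (v - 2) * C_11
Cofactor C_11 = -1
Want det = 0: 6 + (v - 2) * -1 = 0
  (v - 2) = -6 / -1 = 6
  v = 2 + (6) = 8

Answer: 8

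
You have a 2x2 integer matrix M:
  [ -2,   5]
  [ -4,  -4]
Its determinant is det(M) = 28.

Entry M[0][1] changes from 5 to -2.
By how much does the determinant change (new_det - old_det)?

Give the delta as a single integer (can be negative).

Cofactor C_01 = 4
Entry delta = -2 - 5 = -7
Det delta = entry_delta * cofactor = -7 * 4 = -28

Answer: -28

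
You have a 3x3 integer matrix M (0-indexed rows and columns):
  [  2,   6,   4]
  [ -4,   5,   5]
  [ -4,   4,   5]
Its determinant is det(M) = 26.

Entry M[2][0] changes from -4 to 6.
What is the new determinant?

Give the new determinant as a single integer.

det is linear in row 2: changing M[2][0] by delta changes det by delta * cofactor(2,0).
Cofactor C_20 = (-1)^(2+0) * minor(2,0) = 10
Entry delta = 6 - -4 = 10
Det delta = 10 * 10 = 100
New det = 26 + 100 = 126

Answer: 126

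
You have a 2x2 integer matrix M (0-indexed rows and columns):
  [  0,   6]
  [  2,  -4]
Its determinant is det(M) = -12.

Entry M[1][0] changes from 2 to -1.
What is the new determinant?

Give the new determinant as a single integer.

Answer: 6

Derivation:
det is linear in row 1: changing M[1][0] by delta changes det by delta * cofactor(1,0).
Cofactor C_10 = (-1)^(1+0) * minor(1,0) = -6
Entry delta = -1 - 2 = -3
Det delta = -3 * -6 = 18
New det = -12 + 18 = 6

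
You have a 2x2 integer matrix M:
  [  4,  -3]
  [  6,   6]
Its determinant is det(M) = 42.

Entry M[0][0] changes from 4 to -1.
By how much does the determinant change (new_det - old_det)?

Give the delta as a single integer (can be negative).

Cofactor C_00 = 6
Entry delta = -1 - 4 = -5
Det delta = entry_delta * cofactor = -5 * 6 = -30

Answer: -30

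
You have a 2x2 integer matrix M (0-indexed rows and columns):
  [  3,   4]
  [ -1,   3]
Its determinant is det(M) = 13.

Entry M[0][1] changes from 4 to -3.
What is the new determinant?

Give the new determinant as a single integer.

Answer: 6

Derivation:
det is linear in row 0: changing M[0][1] by delta changes det by delta * cofactor(0,1).
Cofactor C_01 = (-1)^(0+1) * minor(0,1) = 1
Entry delta = -3 - 4 = -7
Det delta = -7 * 1 = -7
New det = 13 + -7 = 6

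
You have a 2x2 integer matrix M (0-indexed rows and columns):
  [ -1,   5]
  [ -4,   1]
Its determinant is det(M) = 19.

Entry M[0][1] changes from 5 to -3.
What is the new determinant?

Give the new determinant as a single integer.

det is linear in row 0: changing M[0][1] by delta changes det by delta * cofactor(0,1).
Cofactor C_01 = (-1)^(0+1) * minor(0,1) = 4
Entry delta = -3 - 5 = -8
Det delta = -8 * 4 = -32
New det = 19 + -32 = -13

Answer: -13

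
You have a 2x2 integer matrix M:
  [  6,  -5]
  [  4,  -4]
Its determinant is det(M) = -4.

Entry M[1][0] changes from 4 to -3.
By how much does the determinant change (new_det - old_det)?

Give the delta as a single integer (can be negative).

Answer: -35

Derivation:
Cofactor C_10 = 5
Entry delta = -3 - 4 = -7
Det delta = entry_delta * cofactor = -7 * 5 = -35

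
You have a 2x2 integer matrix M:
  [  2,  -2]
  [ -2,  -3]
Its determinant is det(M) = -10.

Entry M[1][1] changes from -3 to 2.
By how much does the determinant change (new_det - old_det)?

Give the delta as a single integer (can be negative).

Answer: 10

Derivation:
Cofactor C_11 = 2
Entry delta = 2 - -3 = 5
Det delta = entry_delta * cofactor = 5 * 2 = 10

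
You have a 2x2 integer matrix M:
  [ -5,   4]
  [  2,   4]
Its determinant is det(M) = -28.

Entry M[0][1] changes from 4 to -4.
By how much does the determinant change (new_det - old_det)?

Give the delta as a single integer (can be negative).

Answer: 16

Derivation:
Cofactor C_01 = -2
Entry delta = -4 - 4 = -8
Det delta = entry_delta * cofactor = -8 * -2 = 16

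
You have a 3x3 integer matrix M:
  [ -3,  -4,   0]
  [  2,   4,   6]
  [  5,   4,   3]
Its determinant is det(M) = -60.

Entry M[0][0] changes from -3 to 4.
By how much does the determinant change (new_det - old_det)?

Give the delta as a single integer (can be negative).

Cofactor C_00 = -12
Entry delta = 4 - -3 = 7
Det delta = entry_delta * cofactor = 7 * -12 = -84

Answer: -84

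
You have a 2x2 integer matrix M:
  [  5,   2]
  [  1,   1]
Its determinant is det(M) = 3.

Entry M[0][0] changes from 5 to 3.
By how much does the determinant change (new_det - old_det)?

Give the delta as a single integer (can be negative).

Cofactor C_00 = 1
Entry delta = 3 - 5 = -2
Det delta = entry_delta * cofactor = -2 * 1 = -2

Answer: -2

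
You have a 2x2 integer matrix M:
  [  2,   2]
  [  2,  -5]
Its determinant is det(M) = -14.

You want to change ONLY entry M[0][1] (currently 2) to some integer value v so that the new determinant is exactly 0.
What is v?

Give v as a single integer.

Answer: -5

Derivation:
det is linear in entry M[0][1]: det = old_det + (v - 2) * C_01
Cofactor C_01 = -2
Want det = 0: -14 + (v - 2) * -2 = 0
  (v - 2) = 14 / -2 = -7
  v = 2 + (-7) = -5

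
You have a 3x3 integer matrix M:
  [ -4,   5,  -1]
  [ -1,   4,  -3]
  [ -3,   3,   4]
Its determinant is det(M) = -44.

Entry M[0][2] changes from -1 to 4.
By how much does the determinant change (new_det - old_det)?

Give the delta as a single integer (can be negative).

Cofactor C_02 = 9
Entry delta = 4 - -1 = 5
Det delta = entry_delta * cofactor = 5 * 9 = 45

Answer: 45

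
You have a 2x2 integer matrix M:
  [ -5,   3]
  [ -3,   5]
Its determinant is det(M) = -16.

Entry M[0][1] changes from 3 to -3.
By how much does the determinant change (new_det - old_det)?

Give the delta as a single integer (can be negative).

Cofactor C_01 = 3
Entry delta = -3 - 3 = -6
Det delta = entry_delta * cofactor = -6 * 3 = -18

Answer: -18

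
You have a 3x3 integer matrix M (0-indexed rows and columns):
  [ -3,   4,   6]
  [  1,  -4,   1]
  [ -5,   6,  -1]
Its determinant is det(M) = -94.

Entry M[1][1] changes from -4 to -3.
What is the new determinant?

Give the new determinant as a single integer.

det is linear in row 1: changing M[1][1] by delta changes det by delta * cofactor(1,1).
Cofactor C_11 = (-1)^(1+1) * minor(1,1) = 33
Entry delta = -3 - -4 = 1
Det delta = 1 * 33 = 33
New det = -94 + 33 = -61

Answer: -61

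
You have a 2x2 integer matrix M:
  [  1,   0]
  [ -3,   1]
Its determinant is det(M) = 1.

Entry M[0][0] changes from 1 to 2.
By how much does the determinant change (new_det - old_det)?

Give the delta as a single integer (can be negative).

Cofactor C_00 = 1
Entry delta = 2 - 1 = 1
Det delta = entry_delta * cofactor = 1 * 1 = 1

Answer: 1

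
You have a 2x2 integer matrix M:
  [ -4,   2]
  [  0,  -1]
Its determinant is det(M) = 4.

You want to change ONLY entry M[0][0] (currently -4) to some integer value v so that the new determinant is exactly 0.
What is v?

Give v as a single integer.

det is linear in entry M[0][0]: det = old_det + (v - -4) * C_00
Cofactor C_00 = -1
Want det = 0: 4 + (v - -4) * -1 = 0
  (v - -4) = -4 / -1 = 4
  v = -4 + (4) = 0

Answer: 0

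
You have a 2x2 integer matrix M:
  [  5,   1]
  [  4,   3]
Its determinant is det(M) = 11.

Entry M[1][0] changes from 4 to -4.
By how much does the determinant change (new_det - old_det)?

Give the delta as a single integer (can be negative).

Cofactor C_10 = -1
Entry delta = -4 - 4 = -8
Det delta = entry_delta * cofactor = -8 * -1 = 8

Answer: 8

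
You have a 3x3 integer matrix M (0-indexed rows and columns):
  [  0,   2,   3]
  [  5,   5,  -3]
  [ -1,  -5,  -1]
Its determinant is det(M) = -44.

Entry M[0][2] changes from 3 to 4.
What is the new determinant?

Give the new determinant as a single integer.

det is linear in row 0: changing M[0][2] by delta changes det by delta * cofactor(0,2).
Cofactor C_02 = (-1)^(0+2) * minor(0,2) = -20
Entry delta = 4 - 3 = 1
Det delta = 1 * -20 = -20
New det = -44 + -20 = -64

Answer: -64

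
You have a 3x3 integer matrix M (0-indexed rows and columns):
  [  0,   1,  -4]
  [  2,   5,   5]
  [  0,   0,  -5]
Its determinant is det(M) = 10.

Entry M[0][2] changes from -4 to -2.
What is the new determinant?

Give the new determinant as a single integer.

Answer: 10

Derivation:
det is linear in row 0: changing M[0][2] by delta changes det by delta * cofactor(0,2).
Cofactor C_02 = (-1)^(0+2) * minor(0,2) = 0
Entry delta = -2 - -4 = 2
Det delta = 2 * 0 = 0
New det = 10 + 0 = 10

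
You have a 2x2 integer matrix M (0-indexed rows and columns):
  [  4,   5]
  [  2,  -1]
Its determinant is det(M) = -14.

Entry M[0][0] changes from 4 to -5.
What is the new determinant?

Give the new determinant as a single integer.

det is linear in row 0: changing M[0][0] by delta changes det by delta * cofactor(0,0).
Cofactor C_00 = (-1)^(0+0) * minor(0,0) = -1
Entry delta = -5 - 4 = -9
Det delta = -9 * -1 = 9
New det = -14 + 9 = -5

Answer: -5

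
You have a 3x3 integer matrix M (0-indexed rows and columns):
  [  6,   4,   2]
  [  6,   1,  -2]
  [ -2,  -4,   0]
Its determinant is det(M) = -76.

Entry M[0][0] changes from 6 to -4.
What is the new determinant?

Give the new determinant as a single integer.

Answer: 4

Derivation:
det is linear in row 0: changing M[0][0] by delta changes det by delta * cofactor(0,0).
Cofactor C_00 = (-1)^(0+0) * minor(0,0) = -8
Entry delta = -4 - 6 = -10
Det delta = -10 * -8 = 80
New det = -76 + 80 = 4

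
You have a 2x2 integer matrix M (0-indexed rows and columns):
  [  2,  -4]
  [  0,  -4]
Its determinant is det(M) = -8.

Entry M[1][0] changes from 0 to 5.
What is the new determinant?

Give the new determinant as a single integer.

det is linear in row 1: changing M[1][0] by delta changes det by delta * cofactor(1,0).
Cofactor C_10 = (-1)^(1+0) * minor(1,0) = 4
Entry delta = 5 - 0 = 5
Det delta = 5 * 4 = 20
New det = -8 + 20 = 12

Answer: 12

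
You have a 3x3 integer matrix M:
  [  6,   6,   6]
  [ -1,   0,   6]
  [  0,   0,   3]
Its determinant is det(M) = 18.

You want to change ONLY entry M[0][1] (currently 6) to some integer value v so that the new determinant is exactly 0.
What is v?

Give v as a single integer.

Answer: 0

Derivation:
det is linear in entry M[0][1]: det = old_det + (v - 6) * C_01
Cofactor C_01 = 3
Want det = 0: 18 + (v - 6) * 3 = 0
  (v - 6) = -18 / 3 = -6
  v = 6 + (-6) = 0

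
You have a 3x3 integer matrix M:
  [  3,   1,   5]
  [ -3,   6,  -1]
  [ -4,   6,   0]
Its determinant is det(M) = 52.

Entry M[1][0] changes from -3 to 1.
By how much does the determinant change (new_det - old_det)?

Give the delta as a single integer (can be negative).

Answer: 120

Derivation:
Cofactor C_10 = 30
Entry delta = 1 - -3 = 4
Det delta = entry_delta * cofactor = 4 * 30 = 120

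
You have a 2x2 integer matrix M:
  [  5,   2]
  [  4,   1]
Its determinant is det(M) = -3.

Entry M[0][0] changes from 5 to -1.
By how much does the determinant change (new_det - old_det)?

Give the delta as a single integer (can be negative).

Cofactor C_00 = 1
Entry delta = -1 - 5 = -6
Det delta = entry_delta * cofactor = -6 * 1 = -6

Answer: -6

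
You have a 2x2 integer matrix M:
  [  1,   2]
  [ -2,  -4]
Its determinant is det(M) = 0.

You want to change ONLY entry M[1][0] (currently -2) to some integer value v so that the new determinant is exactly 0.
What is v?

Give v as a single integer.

det is linear in entry M[1][0]: det = old_det + (v - -2) * C_10
Cofactor C_10 = -2
Want det = 0: 0 + (v - -2) * -2 = 0
  (v - -2) = 0 / -2 = 0
  v = -2 + (0) = -2

Answer: -2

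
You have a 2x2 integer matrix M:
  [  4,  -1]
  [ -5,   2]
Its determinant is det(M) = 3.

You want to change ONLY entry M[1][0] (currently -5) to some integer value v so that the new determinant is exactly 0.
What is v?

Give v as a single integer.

Answer: -8

Derivation:
det is linear in entry M[1][0]: det = old_det + (v - -5) * C_10
Cofactor C_10 = 1
Want det = 0: 3 + (v - -5) * 1 = 0
  (v - -5) = -3 / 1 = -3
  v = -5 + (-3) = -8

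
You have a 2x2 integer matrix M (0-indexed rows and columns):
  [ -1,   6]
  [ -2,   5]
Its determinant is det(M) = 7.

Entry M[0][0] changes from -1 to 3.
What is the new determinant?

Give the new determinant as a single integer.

Answer: 27

Derivation:
det is linear in row 0: changing M[0][0] by delta changes det by delta * cofactor(0,0).
Cofactor C_00 = (-1)^(0+0) * minor(0,0) = 5
Entry delta = 3 - -1 = 4
Det delta = 4 * 5 = 20
New det = 7 + 20 = 27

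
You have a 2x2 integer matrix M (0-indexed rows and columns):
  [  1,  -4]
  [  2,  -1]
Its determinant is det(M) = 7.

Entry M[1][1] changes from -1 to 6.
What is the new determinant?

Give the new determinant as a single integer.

Answer: 14

Derivation:
det is linear in row 1: changing M[1][1] by delta changes det by delta * cofactor(1,1).
Cofactor C_11 = (-1)^(1+1) * minor(1,1) = 1
Entry delta = 6 - -1 = 7
Det delta = 7 * 1 = 7
New det = 7 + 7 = 14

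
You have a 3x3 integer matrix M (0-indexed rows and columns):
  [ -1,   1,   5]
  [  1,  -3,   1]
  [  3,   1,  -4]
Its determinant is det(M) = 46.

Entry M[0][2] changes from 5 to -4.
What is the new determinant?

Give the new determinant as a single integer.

det is linear in row 0: changing M[0][2] by delta changes det by delta * cofactor(0,2).
Cofactor C_02 = (-1)^(0+2) * minor(0,2) = 10
Entry delta = -4 - 5 = -9
Det delta = -9 * 10 = -90
New det = 46 + -90 = -44

Answer: -44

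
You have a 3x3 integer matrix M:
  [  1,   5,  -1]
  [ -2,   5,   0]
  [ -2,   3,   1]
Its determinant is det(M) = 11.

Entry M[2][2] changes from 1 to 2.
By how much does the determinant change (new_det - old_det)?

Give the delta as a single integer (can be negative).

Cofactor C_22 = 15
Entry delta = 2 - 1 = 1
Det delta = entry_delta * cofactor = 1 * 15 = 15

Answer: 15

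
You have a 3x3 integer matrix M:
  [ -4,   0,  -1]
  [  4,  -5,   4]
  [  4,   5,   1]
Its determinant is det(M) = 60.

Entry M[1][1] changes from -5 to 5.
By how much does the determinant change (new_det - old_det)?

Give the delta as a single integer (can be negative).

Answer: 0

Derivation:
Cofactor C_11 = 0
Entry delta = 5 - -5 = 10
Det delta = entry_delta * cofactor = 10 * 0 = 0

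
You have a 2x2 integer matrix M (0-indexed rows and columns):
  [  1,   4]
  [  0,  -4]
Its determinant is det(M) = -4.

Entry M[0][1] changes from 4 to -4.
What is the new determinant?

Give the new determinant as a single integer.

Answer: -4

Derivation:
det is linear in row 0: changing M[0][1] by delta changes det by delta * cofactor(0,1).
Cofactor C_01 = (-1)^(0+1) * minor(0,1) = 0
Entry delta = -4 - 4 = -8
Det delta = -8 * 0 = 0
New det = -4 + 0 = -4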